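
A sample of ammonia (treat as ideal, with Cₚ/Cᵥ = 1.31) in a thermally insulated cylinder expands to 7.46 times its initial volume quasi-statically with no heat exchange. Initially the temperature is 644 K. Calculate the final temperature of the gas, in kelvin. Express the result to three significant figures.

T₂ ≈ 345 K

For a reversible adiabat TV^(γ−1) is constant, so T₂ = T₁ (V₁/V₂)^(γ−1).
T₂ = 644 × (1/7.46)^(0.31) = 345.4 K.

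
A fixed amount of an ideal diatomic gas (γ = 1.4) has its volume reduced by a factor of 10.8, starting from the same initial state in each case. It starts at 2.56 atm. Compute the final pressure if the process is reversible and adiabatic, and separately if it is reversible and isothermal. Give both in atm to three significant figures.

adiabatic: 71.6 atm; isothermal: 27.6 atm

Isothermal: P₂ = P₁(V₁/V₂) = 2.56×10.8 = 27.65 atm.
Adiabatic: P₂ = P₁(V₁/V₂)^γ = 2.56×10.8^(1.4) = 71.62 atm.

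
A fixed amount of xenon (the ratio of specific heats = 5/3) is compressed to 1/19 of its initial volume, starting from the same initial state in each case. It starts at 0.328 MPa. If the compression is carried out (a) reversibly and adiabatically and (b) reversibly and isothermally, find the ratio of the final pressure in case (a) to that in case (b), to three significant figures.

Isothermal: P_b = P₁(V₁/V₂) = 0.328×19.
Adiabatic: P_a = P₁(V₁/V₂)^γ = 0.328×19^(5/3).
P_a/P_b = (V₁/V₂)^(γ−1) = 19^(2/3) = 7.12.

P_adiabatic / P_isothermal ≈ 7.12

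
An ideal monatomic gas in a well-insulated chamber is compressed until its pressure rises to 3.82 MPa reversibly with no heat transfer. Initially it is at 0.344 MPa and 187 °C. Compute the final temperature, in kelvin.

Along an adiabat T P^((1−γ)/γ) is constant, so T₂ = T₁ (P₂/P₁)^((γ−1)/γ).
For a monatomic ideal gas γ = 5/3, so (γ−1)/γ = 2/5.
T₁ = 187 °C = 460.1 K.
T₂ = 460.1 × (3.82/0.344)^(2/5) = 1205 K.

T₂ ≈ 1210 K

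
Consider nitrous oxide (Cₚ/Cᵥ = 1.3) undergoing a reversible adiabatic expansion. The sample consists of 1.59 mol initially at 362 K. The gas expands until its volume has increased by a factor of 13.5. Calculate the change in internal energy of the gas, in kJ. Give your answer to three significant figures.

For a reversible adiabat TV^(γ−1) is constant, so T₂ = T₁ (V₁/V₂)^(γ−1).
T₂ = 362 × (1/13.5)^(0.3) = 165.8 K.
Q = 0, so ΔU = W_on_gas = nCᵥΔT with Cᵥ = R/(γ−1) = 27.71 J/(mol·K).
ΔU = 1.59 × 27.71 × (165.8 − 362) = -8645 J.

ΔU ≈ -8.64 kJ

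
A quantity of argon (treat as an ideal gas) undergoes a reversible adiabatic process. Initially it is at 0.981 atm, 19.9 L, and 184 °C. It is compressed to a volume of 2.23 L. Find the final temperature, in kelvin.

T₂ ≈ 1970 K

Adiabatic: T₁V₁^(γ−1) = T₂V₂^(γ−1) ⇒ T₂ = T₁ (V₁/V₂)^(γ−1).
γ = 5/3 for a monatomic ideal gas.
T₁ = 184 °C = 457.1 K.
T₂ = 457.1 × (19.9/2.23)^(2/3) = 1967 K.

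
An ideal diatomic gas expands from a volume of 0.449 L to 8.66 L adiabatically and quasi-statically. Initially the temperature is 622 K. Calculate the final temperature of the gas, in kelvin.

T₂ ≈ 190 K

For a reversible adiabat TV^(γ−1) is constant, so T₂ = T₁ (V₁/V₂)^(γ−1).
For a diatomic ideal gas γ = 7/5, so γ−1 = 2/5.
T₂ = 622 × (0.449/8.66)^(2/5) = 190.4 K.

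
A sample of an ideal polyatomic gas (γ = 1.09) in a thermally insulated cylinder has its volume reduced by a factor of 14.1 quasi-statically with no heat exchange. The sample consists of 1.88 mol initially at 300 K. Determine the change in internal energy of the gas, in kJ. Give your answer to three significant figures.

Adiabatic: T₁V₁^(γ−1) = T₂V₂^(γ−1) ⇒ T₂ = T₁ (V₁/V₂)^(γ−1).
T₂ = 300 × 14.1^(0.09) = 380.7 K.
Q = 0, so ΔU = W_on_gas = nCᵥΔT with Cᵥ = R/(γ−1) = 92.38 J/(mol·K).
ΔU = 1.88 × 92.38 × (380.7 − 300) = 14010 J.

ΔU ≈ 14.0 kJ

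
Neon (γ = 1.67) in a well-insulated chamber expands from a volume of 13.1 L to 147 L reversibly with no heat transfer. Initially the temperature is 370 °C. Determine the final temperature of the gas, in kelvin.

For a reversible adiabat TV^(γ−1) is constant, so T₂ = T₁ (V₁/V₂)^(γ−1).
T₁ = 370 °C = 643.1 K.
T₂ = 643.1 × (13.1/147)^(0.67) = 127.3 K.

T₂ ≈ 127 K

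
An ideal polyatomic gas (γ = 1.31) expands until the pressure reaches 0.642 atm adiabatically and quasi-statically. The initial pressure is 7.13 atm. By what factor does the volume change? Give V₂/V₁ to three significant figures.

From PV^γ = const, V₂/V₁ = (P₁/P₂)^(1/γ).
V₂/V₁ = (7.13/0.642)^(0.763) = 6.283.

V₂/V₁ ≈ 6.28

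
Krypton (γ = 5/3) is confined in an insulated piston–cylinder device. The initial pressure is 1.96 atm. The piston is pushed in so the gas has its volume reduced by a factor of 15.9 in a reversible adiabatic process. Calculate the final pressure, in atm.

P₂ ≈ 197 atm

Since PV^γ is constant along a reversible adiabat, P₂ = P₁ (V₁/V₂)^γ.
P₂ = 1.96 × 15.9^(5/3) = 197.1 atm.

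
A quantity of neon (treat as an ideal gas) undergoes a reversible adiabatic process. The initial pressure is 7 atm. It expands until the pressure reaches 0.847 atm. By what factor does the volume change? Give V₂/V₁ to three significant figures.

V₂/V₁ ≈ 3.55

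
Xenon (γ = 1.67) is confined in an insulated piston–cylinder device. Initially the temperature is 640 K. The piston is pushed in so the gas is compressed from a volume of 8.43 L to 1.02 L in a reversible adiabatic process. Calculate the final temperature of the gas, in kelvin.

Adiabatic: T₁V₁^(γ−1) = T₂V₂^(γ−1) ⇒ T₂ = T₁ (V₁/V₂)^(γ−1).
T₂ = 640 × (8.43/1.02)^(0.67) = 2635 K.

T₂ ≈ 2630 K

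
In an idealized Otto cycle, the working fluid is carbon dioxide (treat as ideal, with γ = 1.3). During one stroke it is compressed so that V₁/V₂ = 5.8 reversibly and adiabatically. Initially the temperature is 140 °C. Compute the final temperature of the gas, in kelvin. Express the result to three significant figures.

Adiabatic: T₁V₁^(γ−1) = T₂V₂^(γ−1) ⇒ T₂ = T₁ (V₁/V₂)^(γ−1).
T₁ = 140 °C = 413.1 K.
T₂ = 413.1 × 5.8^(0.3) = 700.1 K.

T₂ ≈ 700 K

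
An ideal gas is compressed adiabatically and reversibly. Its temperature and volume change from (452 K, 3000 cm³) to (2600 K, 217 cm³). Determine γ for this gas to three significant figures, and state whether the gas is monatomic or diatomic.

TV^(γ−1) = const ⇒ γ − 1 = ln(T₂/T₁) / ln(V₁/V₂).
γ = 1 + ln(2600/452) / ln(3000/217) = 1.666.
γ ≈ 1.67 is close to 5/3, so the gas is monatomic.

γ ≈ 1.67; monatomic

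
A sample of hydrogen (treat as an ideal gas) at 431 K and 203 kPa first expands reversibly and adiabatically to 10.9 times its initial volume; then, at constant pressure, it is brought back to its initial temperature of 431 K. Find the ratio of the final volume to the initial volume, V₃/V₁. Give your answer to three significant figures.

V₃/V₁ ≈ 28.3

For a diatomic ideal gas γ = 7/5.
Adiabatic step: V₂/V₁ = 10.9; T₂ = T₁·(1/10.9)^(2/5) = 165.8 K.
Isobaric step: V₃/V₂ = T₃/T₂ = 431/165.8.
V₃/V₁ = (V₂/V₁)(V₃/V₂) = 10.9 × (431/165.8) = 28.34.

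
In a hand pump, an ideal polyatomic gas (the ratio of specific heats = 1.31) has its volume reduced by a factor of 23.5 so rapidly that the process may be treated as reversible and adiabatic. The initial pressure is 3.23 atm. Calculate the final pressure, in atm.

P₂ ≈ 202 atm

Adiabatic: P₁V₁^γ = P₂V₂^γ ⇒ P₂ = P₁ (V₁/V₂)^γ.
P₂ = 3.23 × 23.5^(1.31) = 202 atm.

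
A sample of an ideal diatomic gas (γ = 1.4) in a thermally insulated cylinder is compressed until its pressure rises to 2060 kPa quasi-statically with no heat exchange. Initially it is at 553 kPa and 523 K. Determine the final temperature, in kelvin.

T₂ ≈ 762 K

Along an adiabat T P^((1−γ)/γ) is constant, so T₂ = T₁ (P₂/P₁)^((γ−1)/γ).
T₂ = 523 × (2060/553)^(0.286) = 761.5 K.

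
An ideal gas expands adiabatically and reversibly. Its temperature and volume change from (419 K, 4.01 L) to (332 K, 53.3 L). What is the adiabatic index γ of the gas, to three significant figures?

TV^(γ−1) = const ⇒ γ − 1 = ln(T₂/T₁) / ln(V₁/V₂).
γ = 1 + ln(332/419) / ln(4.01/53.3) = 1.09.

γ ≈ 1.09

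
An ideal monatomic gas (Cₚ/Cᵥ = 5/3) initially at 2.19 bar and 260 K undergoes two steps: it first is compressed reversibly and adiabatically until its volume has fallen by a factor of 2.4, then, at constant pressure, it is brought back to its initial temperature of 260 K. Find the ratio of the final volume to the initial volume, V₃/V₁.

V₃/V₁ ≈ 0.232

Adiabatic step: V₂/V₁ = 0.4167; T₂ = T₁·2.4^(2/3) = 466.1 K.
Isobaric step: V₃/V₂ = T₃/T₂ = 260/466.1.
V₃/V₁ = (V₂/V₁)(V₃/V₂) = 0.4167 × (260/466.1) = 0.2324.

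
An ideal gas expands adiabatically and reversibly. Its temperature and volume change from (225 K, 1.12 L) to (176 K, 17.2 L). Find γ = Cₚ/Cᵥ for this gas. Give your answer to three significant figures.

γ ≈ 1.09

TV^(γ−1) = const ⇒ γ − 1 = ln(T₂/T₁) / ln(V₁/V₂).
γ = 1 + ln(176/225) / ln(1.12/17.2) = 1.09.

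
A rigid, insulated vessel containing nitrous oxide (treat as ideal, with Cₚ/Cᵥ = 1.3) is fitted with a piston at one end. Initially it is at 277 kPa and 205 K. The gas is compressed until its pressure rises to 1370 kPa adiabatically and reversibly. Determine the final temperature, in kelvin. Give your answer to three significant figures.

Adiabatic: T₂/T₁ = (P₂/P₁)^((γ−1)/γ).
T₂ = 205 × (1370/277)^(0.231) = 296.5 K.

T₂ ≈ 296 K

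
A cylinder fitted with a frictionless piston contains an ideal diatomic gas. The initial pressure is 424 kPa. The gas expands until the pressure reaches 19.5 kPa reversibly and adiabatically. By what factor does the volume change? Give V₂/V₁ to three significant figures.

From PV^γ = const, V₂/V₁ = (P₁/P₂)^(1/γ).
For a diatomic ideal gas γ = 7/5.
V₂/V₁ = (424/19.5)^(5/7) = 9.021.

V₂/V₁ ≈ 9.02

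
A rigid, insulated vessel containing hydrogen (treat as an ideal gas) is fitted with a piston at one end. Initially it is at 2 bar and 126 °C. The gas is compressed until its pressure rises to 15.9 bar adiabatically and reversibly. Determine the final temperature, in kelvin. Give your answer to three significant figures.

T₂ ≈ 722 K

Adiabatic: T₂/T₁ = (P₂/P₁)^((γ−1)/γ).
For a diatomic ideal gas γ = 7/5, so (γ−1)/γ = 2/7.
T₁ = 126 °C = 399.1 K.
T₂ = 399.1 × (15.9/2)^(2/7) = 721.7 K.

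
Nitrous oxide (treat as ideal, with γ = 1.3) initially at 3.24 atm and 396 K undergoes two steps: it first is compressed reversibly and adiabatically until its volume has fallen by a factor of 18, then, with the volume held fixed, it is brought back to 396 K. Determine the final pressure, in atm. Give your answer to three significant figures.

Adiabatic step (PV^γ = const): P₂ = 3.24×18^(1.3) = 138.8 atm; T₂ = 396×18^(0.3) = 942.5 K.
Isochoric: P₃ = P₂(T₃/T₂) = 138.8 × (396/942.5) = 58.32 atm.

P₃ ≈ 58.3 atm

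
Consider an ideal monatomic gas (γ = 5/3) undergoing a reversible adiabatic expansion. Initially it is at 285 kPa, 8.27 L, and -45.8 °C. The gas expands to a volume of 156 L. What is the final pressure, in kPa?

P₂ ≈ 2.13 kPa

Adiabatic: P₁V₁^γ = P₂V₂^γ ⇒ P₂ = P₁ (V₁/V₂)^γ.
P₂ = 285 × (8.27/156)^(5/3) = 2.132 kPa.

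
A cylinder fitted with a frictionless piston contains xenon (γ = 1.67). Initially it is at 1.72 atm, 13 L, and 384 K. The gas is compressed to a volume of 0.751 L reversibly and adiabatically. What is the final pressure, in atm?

Since PV^γ is constant along a reversible adiabat, P₂ = P₁ (V₁/V₂)^γ.
P₂ = 1.72 × (13/0.751)^(1.67) = 201.1 atm.

P₂ ≈ 201 atm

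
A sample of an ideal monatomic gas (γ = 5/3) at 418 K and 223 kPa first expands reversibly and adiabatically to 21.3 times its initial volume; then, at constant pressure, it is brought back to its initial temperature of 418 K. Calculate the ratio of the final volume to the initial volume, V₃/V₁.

V₃/V₁ ≈ 164

Adiabatic step: V₂/V₁ = 21.3; T₂ = T₁·(1/21.3)^(2/3) = 54.4 K.
Isobaric step: V₃/V₂ = T₃/T₂ = 418/54.4.
V₃/V₁ = (V₂/V₁)(V₃/V₂) = 21.3 × (418/54.4) = 163.7.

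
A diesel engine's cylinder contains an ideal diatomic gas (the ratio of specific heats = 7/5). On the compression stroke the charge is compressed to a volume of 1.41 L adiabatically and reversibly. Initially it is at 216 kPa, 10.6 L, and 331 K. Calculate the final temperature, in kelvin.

T₂ ≈ 742 K

Adiabatic: T₁V₁^(γ−1) = T₂V₂^(γ−1) ⇒ T₂ = T₁ (V₁/V₂)^(γ−1).
T₂ = 331 × (10.6/1.41)^(2/5) = 741.8 K.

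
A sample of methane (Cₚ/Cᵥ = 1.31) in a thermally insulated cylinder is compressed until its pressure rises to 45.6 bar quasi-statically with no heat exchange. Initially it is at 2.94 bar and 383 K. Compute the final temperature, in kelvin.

T₂ ≈ 733 K

Along an adiabat T P^((1−γ)/γ) is constant, so T₂ = T₁ (P₂/P₁)^((γ−1)/γ).
T₂ = 383 × (45.6/2.94)^(0.237) = 732.7 K.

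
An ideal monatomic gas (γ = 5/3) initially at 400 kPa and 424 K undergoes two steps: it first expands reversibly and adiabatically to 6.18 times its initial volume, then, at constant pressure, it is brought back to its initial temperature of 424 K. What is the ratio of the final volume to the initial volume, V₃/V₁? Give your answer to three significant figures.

Adiabatic step: V₂/V₁ = 6.18; T₂ = T₁·(1/6.18)^(2/3) = 125.9 K.
Isobaric step: V₃/V₂ = T₃/T₂ = 424/125.9.
V₃/V₁ = (V₂/V₁)(V₃/V₂) = 6.18 × (424/125.9) = 20.81.

V₃/V₁ ≈ 20.8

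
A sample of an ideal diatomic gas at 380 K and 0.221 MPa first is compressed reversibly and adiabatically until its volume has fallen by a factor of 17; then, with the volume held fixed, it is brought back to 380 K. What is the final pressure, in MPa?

For a diatomic ideal gas γ = 7/5.
Adiabatic step (PV^γ = const): P₂ = 0.221×17^(7/5) = 11.67 MPa; T₂ = 380×17^(2/5) = 1180 K.
Isochoric: P₃ = P₂(T₃/T₂) = 11.67 × (380/1180) = 3.757 MPa.

P₃ ≈ 3.76 MPa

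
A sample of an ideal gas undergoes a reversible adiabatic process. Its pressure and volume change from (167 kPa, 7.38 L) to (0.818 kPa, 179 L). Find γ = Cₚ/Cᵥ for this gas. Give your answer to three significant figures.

γ ≈ 1.67

PV^γ = const ⇒ γ = ln(P₂/P₁) / ln(V₁/V₂).
γ = ln(0.818/167) / ln(7.38/179) = 1.668.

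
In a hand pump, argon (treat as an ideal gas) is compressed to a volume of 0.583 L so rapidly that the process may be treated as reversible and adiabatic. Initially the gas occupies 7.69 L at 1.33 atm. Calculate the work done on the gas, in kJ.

γ = 5/3 for a monatomic ideal gas.
P₂ = P₁(V₁/V₂)^γ = 1.33×(7.69/0.583)^(5/3) = 97.94 atm.
For a reversible adiabat, W_by_gas = (P₁V₁ − P₂V₂)/(γ−1).
W_by = (134800×0.00769 − 9.923×10^6×0.000583) / (2/3) = -7124 J.
W_on_gas = −W_by = 7124 J.

W ≈ 7.12 kJ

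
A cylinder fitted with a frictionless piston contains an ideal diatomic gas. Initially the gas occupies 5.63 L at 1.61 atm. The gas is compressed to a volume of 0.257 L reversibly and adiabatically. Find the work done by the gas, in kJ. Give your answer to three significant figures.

W ≈ -5.60 kJ

γ = 7/5 for a diatomic ideal gas.
P₂ = P₁(V₁/V₂)^γ = 1.61×(5.63/0.257)^(7/5) = 121.2 atm.
For a reversible adiabat, W_by_gas = (P₁V₁ − P₂V₂)/(γ−1).
W_by = (163100×0.00563 − 1.228×10^7×0.000257) / (2/5) = -5597 J.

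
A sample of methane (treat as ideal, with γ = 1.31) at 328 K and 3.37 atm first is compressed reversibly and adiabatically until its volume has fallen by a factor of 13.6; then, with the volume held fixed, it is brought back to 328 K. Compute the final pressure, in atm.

Adiabatic step (PV^γ = const): P₂ = 3.37×13.6^(1.31) = 102.9 atm; T₂ = 328×13.6^(0.31) = 736.7 K.
Isochoric: P₃ = P₂(T₃/T₂) = 102.9 × (328/736.7) = 45.83 atm.

P₃ ≈ 45.8 atm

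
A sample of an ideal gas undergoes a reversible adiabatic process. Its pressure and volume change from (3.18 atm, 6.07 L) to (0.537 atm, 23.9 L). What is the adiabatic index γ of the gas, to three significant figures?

γ ≈ 1.30

PV^γ = const ⇒ γ = ln(P₂/P₁) / ln(V₁/V₂).
γ = ln(0.537/3.18) / ln(6.07/23.9) = 1.298.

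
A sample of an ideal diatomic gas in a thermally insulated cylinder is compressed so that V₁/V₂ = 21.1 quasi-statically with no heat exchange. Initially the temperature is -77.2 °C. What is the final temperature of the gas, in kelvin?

T₂ ≈ 664 K

Adiabatic: T₁V₁^(γ−1) = T₂V₂^(γ−1) ⇒ T₂ = T₁ (V₁/V₂)^(γ−1).
For a diatomic ideal gas γ = 7/5, so γ−1 = 2/5.
T₁ = -77.2 °C = 195.9 K.
T₂ = 195.9 × 21.1^(2/5) = 663.5 K.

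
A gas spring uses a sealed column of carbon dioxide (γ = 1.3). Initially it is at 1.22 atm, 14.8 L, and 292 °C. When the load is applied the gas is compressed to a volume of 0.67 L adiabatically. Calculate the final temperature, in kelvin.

T₂ ≈ 1430 K

Adiabatic: T₁V₁^(γ−1) = T₂V₂^(γ−1) ⇒ T₂ = T₁ (V₁/V₂)^(γ−1).
T₁ = 292 °C = 565.1 K.
T₂ = 565.1 × (14.8/0.67)^(0.3) = 1430 K.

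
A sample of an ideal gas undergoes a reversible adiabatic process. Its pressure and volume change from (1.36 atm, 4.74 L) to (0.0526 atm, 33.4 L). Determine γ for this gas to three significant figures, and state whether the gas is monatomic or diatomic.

PV^γ = const ⇒ γ = ln(P₂/P₁) / ln(V₁/V₂).
γ = ln(0.0526/1.36) / ln(4.74/33.4) = 1.666.
γ ≈ 1.67 is close to 5/3, so the gas is monatomic.

γ ≈ 1.67; monatomic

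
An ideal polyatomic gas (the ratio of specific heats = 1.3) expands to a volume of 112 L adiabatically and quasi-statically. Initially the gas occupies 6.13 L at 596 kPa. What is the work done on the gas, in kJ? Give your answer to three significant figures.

W ≈ -7.08 kJ

P₂ = P₁(V₁/V₂)^γ = 596×(6.13/112)^(1.3) = 13.64 kPa.
For a reversible adiabat, W_by_gas = (P₁V₁ − P₂V₂)/(γ−1).
W_by = (596000×0.00613 − 13640×0.112) / (0.3) = 7084 J.
W_on_gas = −W_by = -7084 J.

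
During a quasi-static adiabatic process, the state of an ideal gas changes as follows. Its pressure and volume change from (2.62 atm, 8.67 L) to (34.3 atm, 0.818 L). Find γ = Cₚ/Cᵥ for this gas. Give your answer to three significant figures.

γ ≈ 1.09

PV^γ = const ⇒ γ = ln(P₂/P₁) / ln(V₁/V₂).
γ = ln(34.3/2.62) / ln(8.67/0.818) = 1.089.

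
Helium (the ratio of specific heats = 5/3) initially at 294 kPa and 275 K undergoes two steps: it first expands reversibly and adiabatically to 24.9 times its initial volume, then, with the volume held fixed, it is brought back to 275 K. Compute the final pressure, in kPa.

Adiabatic step (PV^γ = const): P₂ = 294×(1/24.9)^(5/3) = 1.385 kPa; T₂ = 275×(1/24.9)^(2/3) = 32.25 K.
Isochoric: P₃ = P₂(T₃/T₂) = 1.385 × (275/32.25) = 11.81 kPa.

P₃ ≈ 11.8 kPa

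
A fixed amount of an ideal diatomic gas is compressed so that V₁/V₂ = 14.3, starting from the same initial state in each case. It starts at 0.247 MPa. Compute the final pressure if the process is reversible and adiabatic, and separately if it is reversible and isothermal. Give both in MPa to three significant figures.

adiabatic: 10.2 MPa; isothermal: 3.53 MPa

For a diatomic ideal gas γ = 7/5.
Isothermal: P₂ = P₁(V₁/V₂) = 0.247×14.3 = 3.532 MPa.
Adiabatic: P₂ = P₁(V₁/V₂)^γ = 0.247×14.3^(7/5) = 10.24 MPa.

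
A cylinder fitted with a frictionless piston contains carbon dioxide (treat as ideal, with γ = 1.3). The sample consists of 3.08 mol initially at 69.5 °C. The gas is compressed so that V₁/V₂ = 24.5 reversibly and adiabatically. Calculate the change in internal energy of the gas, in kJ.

ΔU ≈ 47.1 kJ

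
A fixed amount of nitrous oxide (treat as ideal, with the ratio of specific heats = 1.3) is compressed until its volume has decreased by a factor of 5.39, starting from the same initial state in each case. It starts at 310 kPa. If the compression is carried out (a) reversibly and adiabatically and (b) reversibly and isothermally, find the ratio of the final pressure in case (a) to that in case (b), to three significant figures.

Isothermal: P_b = P₁(V₁/V₂) = 310×5.39.
Adiabatic: P_a = P₁(V₁/V₂)^γ = 310×5.39^(1.3).
P_a/P_b = (V₁/V₂)^(γ−1) = 5.39^(0.3) = 1.658.

P_adiabatic / P_isothermal ≈ 1.66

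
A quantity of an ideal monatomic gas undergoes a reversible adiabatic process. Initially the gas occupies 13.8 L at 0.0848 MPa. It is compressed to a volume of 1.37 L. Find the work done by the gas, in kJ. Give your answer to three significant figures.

W ≈ -6.43 kJ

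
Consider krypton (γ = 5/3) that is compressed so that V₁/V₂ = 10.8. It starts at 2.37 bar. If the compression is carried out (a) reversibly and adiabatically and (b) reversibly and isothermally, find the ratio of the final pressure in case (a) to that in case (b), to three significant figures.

Isothermal: P_b = P₁(V₁/V₂) = 2.37×10.8.
Adiabatic: P_a = P₁(V₁/V₂)^γ = 2.37×10.8^(5/3).
P_a/P_b = (V₁/V₂)^(γ−1) = 10.8^(2/3) = 4.886.

P_adiabatic / P_isothermal ≈ 4.89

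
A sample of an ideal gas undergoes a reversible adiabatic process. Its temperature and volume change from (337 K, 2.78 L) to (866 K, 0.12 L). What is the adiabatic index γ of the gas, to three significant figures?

γ ≈ 1.30

TV^(γ−1) = const ⇒ γ − 1 = ln(T₂/T₁) / ln(V₁/V₂).
γ = 1 + ln(866/337) / ln(2.78/0.12) = 1.3.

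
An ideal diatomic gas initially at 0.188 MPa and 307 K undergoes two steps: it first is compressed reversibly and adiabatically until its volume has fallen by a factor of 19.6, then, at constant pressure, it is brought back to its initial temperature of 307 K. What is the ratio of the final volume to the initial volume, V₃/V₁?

For a diatomic ideal gas γ = 7/5.
Adiabatic step: V₂/V₁ = 0.05102; T₂ = T₁·19.6^(2/5) = 1009 K.
Isobaric step: V₃/V₂ = T₃/T₂ = 307/1009.
V₃/V₁ = (V₂/V₁)(V₃/V₂) = 0.05102 × (307/1009) = 0.01552.

V₃/V₁ ≈ 0.0155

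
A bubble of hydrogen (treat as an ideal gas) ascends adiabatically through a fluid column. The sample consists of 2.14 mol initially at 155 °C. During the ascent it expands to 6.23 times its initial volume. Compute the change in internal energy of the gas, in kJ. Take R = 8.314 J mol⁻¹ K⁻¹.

For a reversible adiabat TV^(γ−1) is constant, so T₂ = T₁ (V₁/V₂)^(γ−1).
γ = 7/5 for a diatomic ideal gas, so γ−1 = 2/5.
T₁ = 155 °C = 428.1 K.
T₂ = 428.1 × (1/6.23)^(2/5) = 206 K.
Q = 0, so ΔU = W_on_gas = nCᵥΔT with Cᵥ = R/(γ−1) = 20.79 J/(mol·K).
ΔU = 2.14 × 20.79 × (206 − 428.1) = -9883 J.

ΔU ≈ -9.88 kJ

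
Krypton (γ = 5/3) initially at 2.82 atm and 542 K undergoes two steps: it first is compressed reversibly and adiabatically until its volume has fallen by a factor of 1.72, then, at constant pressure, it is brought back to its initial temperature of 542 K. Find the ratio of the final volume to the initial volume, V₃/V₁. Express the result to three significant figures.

Adiabatic step: V₂/V₁ = 0.5814; T₂ = T₁·1.72^(2/3) = 778.1 K.
Isobaric step: V₃/V₂ = T₃/T₂ = 542/778.1.
V₃/V₁ = (V₂/V₁)(V₃/V₂) = 0.5814 × (542/778.1) = 0.405.

V₃/V₁ ≈ 0.405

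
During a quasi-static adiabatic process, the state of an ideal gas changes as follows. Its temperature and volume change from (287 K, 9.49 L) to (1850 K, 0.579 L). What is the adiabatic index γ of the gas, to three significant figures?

γ ≈ 1.67

TV^(γ−1) = const ⇒ γ − 1 = ln(T₂/T₁) / ln(V₁/V₂).
γ = 1 + ln(1850/287) / ln(9.49/0.579) = 1.666.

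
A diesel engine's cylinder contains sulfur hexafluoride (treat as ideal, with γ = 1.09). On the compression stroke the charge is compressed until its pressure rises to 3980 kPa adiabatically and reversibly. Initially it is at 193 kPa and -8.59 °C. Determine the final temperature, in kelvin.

Along an adiabat T P^((1−γ)/γ) is constant, so T₂ = T₁ (P₂/P₁)^((γ−1)/γ).
T₁ = -8.59 °C = 264.6 K.
T₂ = 264.6 × (3980/193)^(0.0826) = 339.7 K.

T₂ ≈ 340 K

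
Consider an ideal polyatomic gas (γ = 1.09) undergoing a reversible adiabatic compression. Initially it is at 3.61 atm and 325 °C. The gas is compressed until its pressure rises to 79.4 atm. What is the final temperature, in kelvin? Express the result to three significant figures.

Adiabatic: T₂/T₁ = (P₂/P₁)^((γ−1)/γ).
T₁ = 325 °C = 598.1 K.
T₂ = 598.1 × (79.4/3.61)^(0.0826) = 772 K.

T₂ ≈ 772 K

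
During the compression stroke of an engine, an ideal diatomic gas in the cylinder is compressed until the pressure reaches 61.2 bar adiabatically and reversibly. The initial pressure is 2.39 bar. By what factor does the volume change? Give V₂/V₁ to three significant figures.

From PV^γ = const, V₂/V₁ = (P₁/P₂)^(1/γ).
For a diatomic ideal gas γ = 7/5.
V₂/V₁ = (2.39/61.2)^(5/7) = 0.09864.

V₂/V₁ ≈ 0.0986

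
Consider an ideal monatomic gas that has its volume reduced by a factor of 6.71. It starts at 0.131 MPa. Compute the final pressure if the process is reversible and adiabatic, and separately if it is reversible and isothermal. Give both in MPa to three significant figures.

For a monatomic ideal gas γ = 5/3.
Isothermal: P₂ = P₁(V₁/V₂) = 0.131×6.71 = 0.879 MPa.
Adiabatic: P₂ = P₁(V₁/V₂)^γ = 0.131×6.71^(5/3) = 3.127 MPa.

adiabatic: 3.13 MPa; isothermal: 0.879 MPa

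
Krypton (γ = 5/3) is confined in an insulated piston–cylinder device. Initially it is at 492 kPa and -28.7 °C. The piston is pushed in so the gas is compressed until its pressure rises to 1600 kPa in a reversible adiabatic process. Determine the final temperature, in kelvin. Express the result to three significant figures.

T₂ ≈ 392 K

Adiabatic: T₂/T₁ = (P₂/P₁)^((γ−1)/γ).
T₁ = -28.7 °C = 244.4 K.
T₂ = 244.4 × (1600/492)^(2/5) = 391.8 K.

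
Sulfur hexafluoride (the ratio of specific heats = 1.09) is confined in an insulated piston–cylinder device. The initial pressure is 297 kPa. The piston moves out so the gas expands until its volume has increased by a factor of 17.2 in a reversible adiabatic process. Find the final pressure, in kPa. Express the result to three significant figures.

P₂ ≈ 13.4 kPa

Since PV^γ is constant along a reversible adiabat, P₂ = P₁ (V₁/V₂)^γ.
P₂ = 297 × (1/17.2)^(1.09) = 13.37 kPa.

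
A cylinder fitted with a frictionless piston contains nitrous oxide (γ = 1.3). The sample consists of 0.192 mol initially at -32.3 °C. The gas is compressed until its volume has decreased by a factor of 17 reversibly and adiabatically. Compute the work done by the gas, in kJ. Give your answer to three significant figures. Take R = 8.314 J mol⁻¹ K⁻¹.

W ≈ -1.72 kJ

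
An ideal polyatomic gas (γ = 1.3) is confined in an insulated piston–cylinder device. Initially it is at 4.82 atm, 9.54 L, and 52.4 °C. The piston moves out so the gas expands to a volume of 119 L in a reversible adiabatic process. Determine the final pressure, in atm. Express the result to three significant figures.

Adiabatic: P₁V₁^γ = P₂V₂^γ ⇒ P₂ = P₁ (V₁/V₂)^γ.
P₂ = 4.82 × (9.54/119)^(1.3) = 0.1812 atm.

P₂ ≈ 0.181 atm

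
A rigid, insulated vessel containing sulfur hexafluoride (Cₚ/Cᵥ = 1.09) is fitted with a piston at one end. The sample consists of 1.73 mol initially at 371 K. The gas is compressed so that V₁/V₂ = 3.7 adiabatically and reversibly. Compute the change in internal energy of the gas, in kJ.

For a reversible adiabat TV^(γ−1) is constant, so T₂ = T₁ (V₁/V₂)^(γ−1).
T₂ = 371 × 3.7^(0.09) = 417.4 K.
Q = 0, so ΔU = W_on_gas = nCᵥΔT with Cᵥ = R/(γ−1) = 92.38 J/(mol·K).
ΔU = 1.73 × 92.38 × (417.4 − 371) = 7409 J.

ΔU ≈ 7.41 kJ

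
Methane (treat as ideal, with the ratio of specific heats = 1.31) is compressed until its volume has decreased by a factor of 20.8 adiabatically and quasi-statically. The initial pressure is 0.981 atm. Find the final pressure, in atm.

P₂ ≈ 52.3 atm

Since PV^γ is constant along a reversible adiabat, P₂ = P₁ (V₁/V₂)^γ.
P₂ = 0.981 × 20.8^(1.31) = 52.28 atm.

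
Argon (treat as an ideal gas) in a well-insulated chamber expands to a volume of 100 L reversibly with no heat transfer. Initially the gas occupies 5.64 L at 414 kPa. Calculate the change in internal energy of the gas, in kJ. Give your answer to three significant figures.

ΔU ≈ -2.99 kJ

γ = 5/3 for a monatomic ideal gas.
P₂ = P₁(V₁/V₂)^γ = 414×(5.64/100)^(5/3) = 3.434 kPa.
For a reversible adiabat, W_by_gas = (P₁V₁ − P₂V₂)/(γ−1).
W_by = (414000×0.00564 − 3434×0.1) / (2/3) = 2987 J.
Q = 0 ⇒ ΔU = −W_by = -2987 J.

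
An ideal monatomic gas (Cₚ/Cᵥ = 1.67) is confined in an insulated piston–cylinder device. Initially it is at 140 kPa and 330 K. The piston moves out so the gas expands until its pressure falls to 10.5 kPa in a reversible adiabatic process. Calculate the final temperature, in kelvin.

T₂ ≈ 117 K

Along an adiabat T P^((1−γ)/γ) is constant, so T₂ = T₁ (P₂/P₁)^((γ−1)/γ).
T₂ = 330 × (10.5/140)^(0.401) = 116.7 K.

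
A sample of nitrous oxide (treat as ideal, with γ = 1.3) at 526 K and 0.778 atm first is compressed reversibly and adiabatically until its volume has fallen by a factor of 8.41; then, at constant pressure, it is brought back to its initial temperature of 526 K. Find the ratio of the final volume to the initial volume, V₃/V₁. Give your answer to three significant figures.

Adiabatic step: V₂/V₁ = 0.1189; T₂ = T₁·8.41^(0.3) = 996.4 K.
Isobaric step: V₃/V₂ = T₃/T₂ = 526/996.4.
V₃/V₁ = (V₂/V₁)(V₃/V₂) = 0.1189 × (526/996.4) = 0.06277.

V₃/V₁ ≈ 0.0628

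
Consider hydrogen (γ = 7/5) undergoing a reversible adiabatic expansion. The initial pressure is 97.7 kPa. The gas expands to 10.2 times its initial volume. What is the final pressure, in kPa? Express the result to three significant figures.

Adiabatic: P₁V₁^γ = P₂V₂^γ ⇒ P₂ = P₁ (V₁/V₂)^γ.
P₂ = 97.7 × (1/10.2)^(7/5) = 3.783 kPa.

P₂ ≈ 3.78 kPa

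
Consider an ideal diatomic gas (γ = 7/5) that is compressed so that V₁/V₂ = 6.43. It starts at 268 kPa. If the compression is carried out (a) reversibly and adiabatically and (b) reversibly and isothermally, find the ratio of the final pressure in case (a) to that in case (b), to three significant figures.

P_adiabatic / P_isothermal ≈ 2.11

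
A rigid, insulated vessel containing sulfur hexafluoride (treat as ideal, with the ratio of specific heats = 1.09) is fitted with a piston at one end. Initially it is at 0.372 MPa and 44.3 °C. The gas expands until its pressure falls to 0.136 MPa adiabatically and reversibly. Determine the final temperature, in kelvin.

T₂ ≈ 292 K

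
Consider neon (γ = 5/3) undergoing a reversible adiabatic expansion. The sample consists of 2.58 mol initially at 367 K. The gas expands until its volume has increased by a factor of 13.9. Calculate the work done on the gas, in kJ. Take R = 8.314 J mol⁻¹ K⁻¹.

W ≈ -9.77 kJ

For a reversible adiabat TV^(γ−1) is constant, so T₂ = T₁ (V₁/V₂)^(γ−1).
T₂ = 367 × (1/13.9)^(2/3) = 63.48 K.
Q = 0, so ΔU = W_on_gas = nCᵥΔT with Cᵥ = R/(γ−1) = 12.47 J/(mol·K).
ΔU = 2.58 × 12.47 × (63.48 − 367) = -9766 J.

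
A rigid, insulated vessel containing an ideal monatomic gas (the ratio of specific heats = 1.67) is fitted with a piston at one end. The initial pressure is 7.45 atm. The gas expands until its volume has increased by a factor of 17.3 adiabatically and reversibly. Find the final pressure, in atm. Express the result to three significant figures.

P₂ ≈ 0.0638 atm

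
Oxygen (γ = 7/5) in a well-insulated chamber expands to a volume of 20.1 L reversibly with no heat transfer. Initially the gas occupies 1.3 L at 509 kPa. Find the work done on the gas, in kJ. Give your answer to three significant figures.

W ≈ -1.10 kJ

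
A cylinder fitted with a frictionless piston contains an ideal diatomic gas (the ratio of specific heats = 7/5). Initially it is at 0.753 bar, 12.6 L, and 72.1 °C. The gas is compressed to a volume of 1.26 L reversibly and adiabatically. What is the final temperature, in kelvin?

Adiabatic: T₁V₁^(γ−1) = T₂V₂^(γ−1) ⇒ T₂ = T₁ (V₁/V₂)^(γ−1).
T₁ = 72.1 °C = 345.2 K.
T₂ = 345.2 × (12.6/1.26)^(2/5) = 867.2 K.

T₂ ≈ 867 K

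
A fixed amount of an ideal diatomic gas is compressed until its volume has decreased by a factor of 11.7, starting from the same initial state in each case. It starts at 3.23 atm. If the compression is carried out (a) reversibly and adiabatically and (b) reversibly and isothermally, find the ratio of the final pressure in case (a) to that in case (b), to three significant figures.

P_adiabatic / P_isothermal ≈ 2.67

For a diatomic ideal gas γ = 7/5.
Isothermal: P_b = P₁(V₁/V₂) = 3.23×11.7.
Adiabatic: P_a = P₁(V₁/V₂)^γ = 3.23×11.7^(7/5).
P_a/P_b = (V₁/V₂)^(γ−1) = 11.7^(2/5) = 2.675.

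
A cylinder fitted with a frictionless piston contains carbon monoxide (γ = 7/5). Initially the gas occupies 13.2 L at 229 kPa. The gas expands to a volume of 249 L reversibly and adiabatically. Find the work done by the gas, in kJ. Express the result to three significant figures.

W ≈ 5.22 kJ

P₂ = P₁(V₁/V₂)^γ = 229×(13.2/249)^(7/5) = 3.749 kPa.
For a reversible adiabat, W_by_gas = (P₁V₁ − P₂V₂)/(γ−1).
W_by = (229000×0.0132 − 3749×0.249) / (2/5) = 5223 J.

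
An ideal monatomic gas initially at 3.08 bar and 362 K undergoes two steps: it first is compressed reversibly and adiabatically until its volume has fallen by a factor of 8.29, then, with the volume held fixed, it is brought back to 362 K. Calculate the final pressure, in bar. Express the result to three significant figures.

For a monatomic ideal gas γ = 5/3.
Adiabatic step (PV^γ = const): P₂ = 3.08×8.29^(5/3) = 104.6 bar; T₂ = 362×8.29^(2/3) = 1483 K.
Isochoric: P₃ = P₂(T₃/T₂) = 104.6 × (362/1483) = 25.53 bar.

P₃ ≈ 25.5 bar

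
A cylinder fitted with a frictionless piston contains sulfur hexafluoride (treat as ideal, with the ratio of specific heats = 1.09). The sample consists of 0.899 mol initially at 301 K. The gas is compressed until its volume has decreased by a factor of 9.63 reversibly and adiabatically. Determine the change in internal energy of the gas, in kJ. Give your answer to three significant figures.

For a reversible adiabat TV^(γ−1) is constant, so T₂ = T₁ (V₁/V₂)^(γ−1).
T₂ = 301 × 9.63^(0.09) = 369.1 K.
Q = 0, so ΔU = W_on_gas = nCᵥΔT with Cᵥ = R/(γ−1) = 92.38 J/(mol·K).
ΔU = 0.899 × 92.38 × (369.1 − 301) = 5652 J.

ΔU ≈ 5.65 kJ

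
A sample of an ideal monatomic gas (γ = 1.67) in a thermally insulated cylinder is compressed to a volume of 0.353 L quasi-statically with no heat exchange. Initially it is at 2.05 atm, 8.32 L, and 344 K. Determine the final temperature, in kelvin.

For a reversible adiabat TV^(γ−1) is constant, so T₂ = T₁ (V₁/V₂)^(γ−1).
T₂ = 344 × (8.32/0.353)^(0.67) = 2858 K.

T₂ ≈ 2860 K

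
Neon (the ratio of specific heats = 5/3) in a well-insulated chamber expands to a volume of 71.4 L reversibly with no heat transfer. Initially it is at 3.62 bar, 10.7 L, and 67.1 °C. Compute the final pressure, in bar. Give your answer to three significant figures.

Since PV^γ is constant along a reversible adiabat, P₂ = P₁ (V₁/V₂)^γ.
P₂ = 3.62 × (10.7/71.4)^(5/3) = 0.1531 bar.

P₂ ≈ 0.153 bar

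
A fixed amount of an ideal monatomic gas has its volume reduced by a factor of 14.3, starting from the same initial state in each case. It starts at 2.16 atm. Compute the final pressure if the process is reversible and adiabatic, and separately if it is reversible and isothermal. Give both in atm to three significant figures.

adiabatic: 182 atm; isothermal: 30.9 atm

For a monatomic ideal gas γ = 5/3.
Isothermal: P₂ = P₁(V₁/V₂) = 2.16×14.3 = 30.89 atm.
Adiabatic: P₂ = P₁(V₁/V₂)^γ = 2.16×14.3^(5/3) = 182 atm.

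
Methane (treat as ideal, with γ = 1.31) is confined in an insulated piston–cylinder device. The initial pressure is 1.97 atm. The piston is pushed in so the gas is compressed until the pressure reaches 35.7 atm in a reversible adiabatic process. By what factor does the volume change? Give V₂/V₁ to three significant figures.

V₂/V₁ ≈ 0.110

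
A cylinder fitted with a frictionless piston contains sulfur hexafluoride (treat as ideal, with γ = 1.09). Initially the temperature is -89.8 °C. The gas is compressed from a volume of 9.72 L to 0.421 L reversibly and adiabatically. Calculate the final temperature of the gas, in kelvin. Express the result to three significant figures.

Adiabatic: T₁V₁^(γ−1) = T₂V₂^(γ−1) ⇒ T₂ = T₁ (V₁/V₂)^(γ−1).
T₁ = -89.8 °C = 183.3 K.
T₂ = 183.3 × (9.72/0.421)^(0.09) = 243.2 K.

T₂ ≈ 243 K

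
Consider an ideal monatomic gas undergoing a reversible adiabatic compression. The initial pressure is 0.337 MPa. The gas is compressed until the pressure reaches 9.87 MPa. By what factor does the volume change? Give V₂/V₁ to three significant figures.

V₂/V₁ ≈ 0.132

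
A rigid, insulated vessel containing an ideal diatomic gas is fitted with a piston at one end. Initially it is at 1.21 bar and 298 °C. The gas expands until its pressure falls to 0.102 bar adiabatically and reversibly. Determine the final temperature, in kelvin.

Adiabatic: T₂/T₁ = (P₂/P₁)^((γ−1)/γ).
For a diatomic ideal gas γ = 7/5, so (γ−1)/γ = 2/7.
T₁ = 298 °C = 571.1 K.
T₂ = 571.1 × (0.102/1.21)^(2/7) = 281.7 K.

T₂ ≈ 282 K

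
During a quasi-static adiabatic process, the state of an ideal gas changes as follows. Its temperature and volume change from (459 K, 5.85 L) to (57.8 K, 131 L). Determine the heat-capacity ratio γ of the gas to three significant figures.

TV^(γ−1) = const ⇒ γ − 1 = ln(T₂/T₁) / ln(V₁/V₂).
γ = 1 + ln(57.8/459) / ln(5.85/131) = 1.667.

γ ≈ 1.67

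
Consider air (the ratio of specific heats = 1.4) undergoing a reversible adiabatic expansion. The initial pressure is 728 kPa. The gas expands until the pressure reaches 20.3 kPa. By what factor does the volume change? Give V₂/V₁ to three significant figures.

V₂/V₁ ≈ 12.9

From PV^γ = const, V₂/V₁ = (P₁/P₂)^(1/γ).
V₂/V₁ = (728/20.3)^(0.714) = 12.9.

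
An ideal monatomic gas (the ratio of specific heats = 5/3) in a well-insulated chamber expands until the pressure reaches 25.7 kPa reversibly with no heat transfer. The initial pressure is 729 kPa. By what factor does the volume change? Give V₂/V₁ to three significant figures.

V₂/V₁ ≈ 7.44

From PV^γ = const, V₂/V₁ = (P₁/P₂)^(1/γ).
V₂/V₁ = (729/25.7)^(3/5) = 7.442.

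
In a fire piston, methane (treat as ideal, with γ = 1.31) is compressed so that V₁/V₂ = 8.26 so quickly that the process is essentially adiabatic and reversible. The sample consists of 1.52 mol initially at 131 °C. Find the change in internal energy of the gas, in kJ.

ΔU ≈ 15.2 kJ

Adiabatic: T₁V₁^(γ−1) = T₂V₂^(γ−1) ⇒ T₂ = T₁ (V₁/V₂)^(γ−1).
T₁ = 131 °C = 404.1 K.
T₂ = 404.1 × 8.26^(0.31) = 777.7 K.
Q = 0, so ΔU = W_on_gas = nCᵥΔT with Cᵥ = R/(γ−1) = 26.82 J/(mol·K).
ΔU = 1.52 × 26.82 × (777.7 − 404.1) = 15230 J.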